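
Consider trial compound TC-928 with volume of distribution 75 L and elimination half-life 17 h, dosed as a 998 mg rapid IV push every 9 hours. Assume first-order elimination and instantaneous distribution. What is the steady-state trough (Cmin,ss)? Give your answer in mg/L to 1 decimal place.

Over one 9-h interval, 9/17 ≈ 0.52941 half-lives elapse, leaving f ≈ 0.6928 of each dose.
At steady state, accumulation factor R = 1/(1 − e^(−kτ)) ≈ 3.2552.
Single-dose peak C₀ = D/Vd = 998/75 ≈ 13.307 mg/L.
Cmax,ss = C₀/(1 − f) ≈ 13.307/0.3072 ≈ 43.317 mg/L.
One interval later, Cmin,ss = Cmax,ss·e^(−kτ) ≈ 43.317 × 0.6928 ≈ 30.010 mg/L.

30.0 mg/L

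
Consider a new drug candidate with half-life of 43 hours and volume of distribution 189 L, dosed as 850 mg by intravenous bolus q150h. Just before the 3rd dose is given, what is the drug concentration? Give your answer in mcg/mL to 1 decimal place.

f = (1/2)^(τ/t½) = (1/2)^(150/43) ≈ 0.0891.
C₀ = D/Vd = 850/189 ≈ 4.497 mcg/mL.
Before the 3rd dose, 2 doses have been given. Superposition: Cmin = C₀·(f + f²).
≈ 4.497 × (0.0891 + 0.0079) ≈ 4.497 × 0.0970 ≈ 0.436 mcg/mL.

0.4 mcg/mL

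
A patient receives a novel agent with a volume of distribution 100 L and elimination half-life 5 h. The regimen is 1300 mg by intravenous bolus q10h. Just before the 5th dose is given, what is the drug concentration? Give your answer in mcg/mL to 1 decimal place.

4.3 mcg/mL

f = (1/2)^(τ/t½) = (1/2)^(10/5) ≈ 0.2500.
C₀ = D/Vd = 1300/100 ≈ 13.000 mcg/mL.
Before the 5th dose, 4 doses have been given. Superposition: Cmin = C₀·(f + f² + … + f^4).
≈ 13.000 × (0.2500 + 0.0625 + 0.0156 + 0.0039) ≈ 13.000 × 0.3320 ≈ 4.316 mcg/mL.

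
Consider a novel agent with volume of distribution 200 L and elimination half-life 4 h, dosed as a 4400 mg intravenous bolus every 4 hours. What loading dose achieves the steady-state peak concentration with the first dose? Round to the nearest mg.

f = (1/2)^(4/4) ≈ 0.500000; accumulation ratio R = 1/(1−f) ≈ 2.00000.
Loading dose to hit Cmax,ss on first dose: D_load = D_maint·R ≈ 4400 × 2.00000 ≈ 8800.00 mg.

8800 mg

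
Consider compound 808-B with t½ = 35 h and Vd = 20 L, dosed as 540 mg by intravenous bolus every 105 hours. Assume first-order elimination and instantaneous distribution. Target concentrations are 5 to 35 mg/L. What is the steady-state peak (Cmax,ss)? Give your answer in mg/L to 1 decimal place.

The dosing interval is 3 half-lives, so f = 2^(−3) = 0.125.
Accumulation ratio R = 1/(1 − f) = 1/0.875 = 8/7.
Single-dose peak C₀ = D/Vd = 540/20 = 27 mg/L.
Steady-state peak Cmax,ss = C₀·R = 27 × 8/7 ≈ 30.857 mg/L.
Peak 30.9 mg/L vs MTC 35 mg/L: below toxic threshold.

30.9 mg/L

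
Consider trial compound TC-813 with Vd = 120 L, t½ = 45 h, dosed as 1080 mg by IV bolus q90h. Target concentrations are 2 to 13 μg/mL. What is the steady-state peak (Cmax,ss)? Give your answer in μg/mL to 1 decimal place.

The dosing interval is 2 half-lives, so f = 2^(−2) = 0.25.
At steady state, R = 1/(1 − 0.25) = 4/3.
Single-dose peak C₀ = D/Vd = 1080/120 = 9 μg/mL.
Steady-state peak Cmax,ss = C₀·R = 9 × 4/3 ≈ 12.000 μg/mL.
Peak 12.0 μg/mL vs MTC 13 μg/mL: below toxic threshold.

12.0 μg/mL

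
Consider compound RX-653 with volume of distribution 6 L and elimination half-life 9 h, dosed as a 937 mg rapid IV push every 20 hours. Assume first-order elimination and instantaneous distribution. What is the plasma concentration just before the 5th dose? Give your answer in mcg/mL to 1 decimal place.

42.5 mcg/mL

f = (1/2)^(τ/t½) = (1/2)^(20/9) ≈ 0.2143.
C₀ = D/Vd = 937/6 ≈ 156.167 mcg/mL.
Before the 5th dose, 4 doses have been given. Superposition: Cmin = C₀·(f + f² + … + f^4).
≈ 156.167 × (0.2143 + 0.0459 + 0.0098 + 0.0021) ≈ 156.167 × 0.2721 ≈ 42.493 mcg/mL.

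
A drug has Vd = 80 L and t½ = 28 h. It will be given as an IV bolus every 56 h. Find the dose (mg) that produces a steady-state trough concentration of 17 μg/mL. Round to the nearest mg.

4080 mg

τ/t½ = 56/28 ≈ 2, so f = (1/2)^(56/28) ≈ 0.250000.
Cmin,ss = (D/Vd)·f/(1−f), so D = Cmin,ss·Vd·(1−f)/f.
D = 17 × 80 × (1−f)/f ≈ 17 × 80 × 3.00000 ≈ 4080.00 mg.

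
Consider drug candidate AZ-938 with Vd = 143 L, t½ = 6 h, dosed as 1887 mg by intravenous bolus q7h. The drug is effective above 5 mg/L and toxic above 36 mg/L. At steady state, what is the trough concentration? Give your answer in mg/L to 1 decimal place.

10.6 mg/L

τ/t½ = 7/6 ≈ 1.1667, so fraction remaining f = (1/2)^(7/6) ≈ 0.4454.
Accumulation ratio R = 1/(1 − f) ≈ 1/0.5546 ≈ 1.8031.
Each bolus raises the concentration by D/Vd = 1887/143 ≈ 13.196 mg/L.
Steady-state peak Cmax,ss = C₀·R ≈ 13.196 × 1.8031 ≈ 23.794 mg/L.
Steady-state trough Cmin,ss = Cmax,ss·f ≈ 23.794 × 0.4454 ≈ 10.598 mg/L.
Trough 10.6 mg/L vs MEC 5 mg/L: adequate.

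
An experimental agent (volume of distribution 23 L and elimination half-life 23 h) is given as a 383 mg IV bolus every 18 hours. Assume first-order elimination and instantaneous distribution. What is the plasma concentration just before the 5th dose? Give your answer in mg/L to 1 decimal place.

f = (1/2)^(τ/t½) = (1/2)^(18/23) ≈ 0.5813.
C₀ = D/Vd = 383/23 ≈ 16.652 mg/L.
Before the 5th dose, 4 doses have been given. Superposition: Cmin = C₀·(f + f² + … + f^4).
≈ 16.652 × (0.5813 + 0.3379 + 0.1964 + 0.1142) ≈ 16.652 × 1.2298 ≈ 20.479 mg/L.

20.5 mg/L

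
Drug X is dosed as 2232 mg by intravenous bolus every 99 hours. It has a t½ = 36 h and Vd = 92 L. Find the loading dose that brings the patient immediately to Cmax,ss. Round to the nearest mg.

2622 mg

f = (1/2)^(99/36) ≈ 0.148651; accumulation ratio R = 1/(1−f) ≈ 1.17461.
Loading dose to hit Cmax,ss on first dose: D_load = D_maint·R ≈ 2232 × 1.17461 ≈ 2621.73 mg.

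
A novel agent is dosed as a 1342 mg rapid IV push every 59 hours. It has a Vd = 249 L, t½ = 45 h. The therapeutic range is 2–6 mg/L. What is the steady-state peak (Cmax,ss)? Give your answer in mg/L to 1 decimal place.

k = ln2/t½ = ln2/45 ≈ 0.015403 h⁻¹; fraction remaining f = e^(−kτ) = e^(−0.015403×59) ≈ 0.4030.
Accumulation ratio R = 1/(1 − f) ≈ 1/0.5970 ≈ 1.6750.
Single-dose peak C₀ = D/Vd = 1342/249 ≈ 5.390 mg/L.
Cmax,ss = C₀/(1 − f) ≈ 5.390/0.5970 ≈ 9.028 mg/L.
Peak 9.0 mg/L vs MTC 6 mg/L: exceeds toxic threshold.

9.0 mg/L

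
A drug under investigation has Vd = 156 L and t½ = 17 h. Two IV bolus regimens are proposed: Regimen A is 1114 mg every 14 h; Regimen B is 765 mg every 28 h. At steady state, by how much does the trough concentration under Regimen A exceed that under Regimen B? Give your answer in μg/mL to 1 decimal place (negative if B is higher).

7.0 μg/mL

Regimen A: f = (1/2)^(14/17) ≈ 0.5651; Cmin,ss = (1114/156)·f/(1−f) ≈ 9.279 μg/mL.
Regimen B: f = (1/2)^(28/17) ≈ 0.3193; Cmin,ss = (765/156)·f/(1−f) ≈ 2.300 μg/mL.
Difference ≈ 9.279 − 2.300 ≈ 6.979 μg/mL.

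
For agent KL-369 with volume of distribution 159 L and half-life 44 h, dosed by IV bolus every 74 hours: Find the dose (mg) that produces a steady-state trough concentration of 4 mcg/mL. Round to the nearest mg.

τ/t½ = 74/44 ≈ 1.6818, so f = (1/2)^(74/44) ≈ 0.311690.
Cmin,ss = (D/Vd)·f/(1−f), so D = Cmin,ss·Vd·(1−f)/f.
D = 4 × 159 × (1−f)/f ≈ 4 × 159 × 2.20832 ≈ 1404.49 mg.

1404 mg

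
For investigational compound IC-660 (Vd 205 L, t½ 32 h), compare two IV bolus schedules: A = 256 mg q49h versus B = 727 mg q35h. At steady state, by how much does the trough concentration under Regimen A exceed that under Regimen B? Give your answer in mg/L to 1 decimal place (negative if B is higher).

Regimen A: f = (1/2)^(49/32) ≈ 0.3460; Cmin,ss = (256/205)·f/(1−f) ≈ 0.661 mg/L.
Regimen B: f = (1/2)^(35/32) ≈ 0.4685; Cmin,ss = (727/205)·f/(1−f) ≈ 3.126 mg/L.
Difference ≈ 0.661 − 3.126 ≈ -2.465 mg/L.

-2.5 mg/L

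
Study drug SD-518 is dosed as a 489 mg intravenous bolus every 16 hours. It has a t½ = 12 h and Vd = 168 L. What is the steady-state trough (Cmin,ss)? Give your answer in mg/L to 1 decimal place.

1.9 mg/L

τ/t½ = 16/12 ≈ 1.3333, so fraction remaining f = (1/2)^(16/12) ≈ 0.3969.
Each bolus raises the concentration by D/Vd = 489/168 ≈ 2.911 mg/L.
Steady-state trough Cmin,ss = C₀·f/(1−f) ≈ 2.911 × 0.3969/0.6031 ≈ 1.916 mg/L.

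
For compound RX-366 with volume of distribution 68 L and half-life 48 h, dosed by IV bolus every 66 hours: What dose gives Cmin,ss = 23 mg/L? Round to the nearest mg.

τ/t½ = 66/48 ≈ 1.375, so f = (1/2)^(66/48) ≈ 0.385553.
Cmin,ss = (D/Vd)·f/(1−f), so D = Cmin,ss·Vd·(1−f)/f.
D = 23 × 68 × (1−f)/f ≈ 23 × 68 × 1.59368 ≈ 2492.52 mg.

2493 mg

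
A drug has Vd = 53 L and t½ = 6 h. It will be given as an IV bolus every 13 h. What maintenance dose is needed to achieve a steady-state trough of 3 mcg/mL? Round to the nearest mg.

555 mg

τ/t½ = 13/6 ≈ 2.1667, so f = (1/2)^(13/6) ≈ 0.222725.
Cmin,ss = (D/Vd)·f/(1−f), so D = Cmin,ss·Vd·(1−f)/f.
D = 3 × 53 × (1−f)/f ≈ 3 × 53 × 3.48984 ≈ 554.88 mg.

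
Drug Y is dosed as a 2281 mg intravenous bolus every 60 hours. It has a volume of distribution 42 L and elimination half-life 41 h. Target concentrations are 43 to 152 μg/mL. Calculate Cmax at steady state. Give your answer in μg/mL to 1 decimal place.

Over one 60-h interval, 60/41 ≈ 1.4634 half-lives elapse, leaving f ≈ 0.3626 of each dose.
At steady state, accumulation factor R = 1/(1 − e^(−kτ)) ≈ 1.5689.
Each bolus raises the concentration by D/Vd = 2281/42 ≈ 54.310 μg/mL.
Steady-state peak Cmax,ss = C₀·R ≈ 54.310 × 1.5689 ≈ 85.207 μg/mL.
Peak 85.2 μg/mL vs MTC 152 μg/mL: below toxic threshold.

85.2 μg/mL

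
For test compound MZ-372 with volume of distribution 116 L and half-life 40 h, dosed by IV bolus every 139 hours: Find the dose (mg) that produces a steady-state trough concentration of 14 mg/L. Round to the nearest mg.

τ/t½ = 139/40 ≈ 3.475, so f = (1/2)^(139/40) ≈ 0.089933.
Cmin,ss = (D/Vd)·f/(1−f), so D = Cmin,ss·Vd·(1−f)/f.
D = 14 × 116 × (1−f)/f ≈ 14 × 116 × 10.11939 ≈ 16433.89 mg.

16434 mg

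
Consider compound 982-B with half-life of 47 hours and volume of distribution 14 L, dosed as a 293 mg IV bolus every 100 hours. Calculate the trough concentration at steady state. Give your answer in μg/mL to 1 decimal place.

Over one 100-h interval, 100/47 ≈ 2.1277 half-lives elapse, leaving f ≈ 0.2288 of each dose.
Accumulation ratio R = 1/(1 − f) ≈ 1/0.7712 ≈ 1.2967.
Single-dose peak C₀ = D/Vd = 293/14 ≈ 20.929 μg/mL.
Steady-state peak Cmax,ss = C₀·R ≈ 20.929 × 1.2967 ≈ 27.139 μg/mL.
Steady-state trough Cmin,ss = Cmax,ss·f ≈ 27.139 × 0.2288 ≈ 6.209 μg/mL.

6.2 μg/mL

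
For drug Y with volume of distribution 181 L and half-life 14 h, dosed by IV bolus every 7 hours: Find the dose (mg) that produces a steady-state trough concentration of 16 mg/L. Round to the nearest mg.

1200 mg

τ/t½ = 7/14 ≈ 0.5, so f = (1/2)^(7/14) ≈ 0.707107.
Cmin,ss = (D/Vd)·f/(1−f), so D = Cmin,ss·Vd·(1−f)/f.
D = 16 × 181 × (1−f)/f ≈ 16 × 181 × 0.41421 ≈ 1199.55 mg.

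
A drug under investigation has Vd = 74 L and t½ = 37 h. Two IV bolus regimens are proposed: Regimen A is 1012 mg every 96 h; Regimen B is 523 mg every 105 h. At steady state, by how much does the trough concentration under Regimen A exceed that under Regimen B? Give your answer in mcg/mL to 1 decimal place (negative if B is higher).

1.6 mcg/mL

Regimen A: f = (1/2)^(96/37) ≈ 0.1656; Cmin,ss = (1012/74)·f/(1−f) ≈ 2.714 mcg/mL.
Regimen B: f = (1/2)^(105/37) ≈ 0.1399; Cmin,ss = (523/74)·f/(1−f) ≈ 1.150 mcg/mL.
Difference ≈ 2.714 − 1.150 ≈ 1.564 mcg/mL.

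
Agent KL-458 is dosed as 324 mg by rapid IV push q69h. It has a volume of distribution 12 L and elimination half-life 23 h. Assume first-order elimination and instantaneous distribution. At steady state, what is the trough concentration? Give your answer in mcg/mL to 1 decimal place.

3.9 mcg/mL

The dosing interval is 3 half-lives, so f = 2^(−3) = 0.125.
At steady state, R = 1/(1 − 0.125) = 8/7.
Single-dose peak C₀ = D/Vd = 324/12 = 27 mcg/mL.
Steady-state peak Cmax,ss = C₀·R = 27 × 8/7 ≈ 30.857 mcg/mL.
Steady-state trough Cmin,ss = Cmax,ss·f ≈ 30.857 × 0.125 ≈ 3.857 mcg/mL.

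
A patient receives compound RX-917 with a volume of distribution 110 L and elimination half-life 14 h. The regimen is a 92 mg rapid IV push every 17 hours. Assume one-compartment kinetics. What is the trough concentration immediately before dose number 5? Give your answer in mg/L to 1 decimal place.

0.6 mg/L

f = (1/2)^(τ/t½) = (1/2)^(17/14) ≈ 0.4310.
C₀ = D/Vd = 92/110 ≈ 0.836 mg/L.
Before the 5th dose, 4 doses have been given. Superposition: Cmin = C₀·(f + f² + … + f^4).
≈ 0.836 × (0.4310 + 0.1858 + 0.0801 + 0.0345) ≈ 0.836 × 0.7314 ≈ 0.611 mg/L.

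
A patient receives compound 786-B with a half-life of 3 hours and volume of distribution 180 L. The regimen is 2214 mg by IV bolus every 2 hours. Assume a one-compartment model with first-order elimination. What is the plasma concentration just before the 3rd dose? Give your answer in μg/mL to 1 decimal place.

f = (1/2)^(τ/t½) = (1/2)^(2/3) ≈ 0.6300.
C₀ = D/Vd = 2214/180 ≈ 12.300 μg/mL.
Before the 3rd dose, 2 doses have been given. Superposition: Cmin = C₀·(f + f²).
≈ 12.300 × (0.6300 + 0.3969) ≈ 12.300 × 1.0269 ≈ 12.631 μg/mL.

12.6 μg/mL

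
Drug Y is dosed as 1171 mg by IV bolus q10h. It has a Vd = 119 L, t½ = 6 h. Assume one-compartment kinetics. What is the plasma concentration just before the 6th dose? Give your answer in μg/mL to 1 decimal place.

f = (1/2)^(τ/t½) = (1/2)^(10/6) ≈ 0.3150.
C₀ = D/Vd = 1171/119 ≈ 9.840 μg/mL.
Before the 6th dose, 5 doses have been given. Superposition: Cmin = C₀·(f + f² + … + f^5).
≈ 9.840 × (0.3150 + 0.0992 + 0.0313 + 0.0098 + 0.0031) ≈ 9.840 × 0.4584 ≈ 4.511 μg/mL.

4.5 μg/mL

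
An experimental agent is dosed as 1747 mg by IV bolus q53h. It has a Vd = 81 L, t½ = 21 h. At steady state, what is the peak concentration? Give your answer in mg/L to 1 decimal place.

26.1 mg/L

τ/t½ = 53/21 ≈ 2.5238, so fraction remaining f = (1/2)^(53/21) ≈ 0.1739.
Accumulation ratio R = 1/(1 − f) ≈ 1/0.8261 ≈ 1.2105.
Each bolus raises the concentration by D/Vd = 1747/81 ≈ 21.568 mg/L.
Steady-state peak Cmax,ss = C₀·R ≈ 21.568 × 1.2105 ≈ 26.108 mg/L.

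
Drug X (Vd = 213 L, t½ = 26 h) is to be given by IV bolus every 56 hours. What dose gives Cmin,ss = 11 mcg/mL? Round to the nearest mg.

τ/t½ = 56/26 ≈ 2.1538, so f = (1/2)^(56/26) ≈ 0.224713.
Cmin,ss = (D/Vd)·f/(1−f), so D = Cmin,ss·Vd·(1−f)/f.
D = 11 × 213 × (1−f)/f ≈ 11 × 213 × 3.45012 ≈ 8083.63 mg.

8084 mg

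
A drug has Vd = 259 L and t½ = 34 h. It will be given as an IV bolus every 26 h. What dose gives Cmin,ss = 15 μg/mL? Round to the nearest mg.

τ/t½ = 26/34 ≈ 0.76471, so f = (1/2)^(26/34) ≈ 0.588573.
Cmin,ss = (D/Vd)·f/(1−f), so D = Cmin,ss·Vd·(1−f)/f.
D = 15 × 259 × (1−f)/f ≈ 15 × 259 × 0.69902 ≈ 2715.69 mg.

2716 mg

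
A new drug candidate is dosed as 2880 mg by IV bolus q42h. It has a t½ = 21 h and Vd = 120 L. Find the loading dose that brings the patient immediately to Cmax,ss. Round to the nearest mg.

f = (1/2)^(42/21) ≈ 0.250000; accumulation ratio R = 1/(1−f) ≈ 1.33333.
Loading dose to hit Cmax,ss on first dose: D_load = D_maint·R ≈ 2880 × 1.33333 ≈ 3839.99 mg.

3840 mg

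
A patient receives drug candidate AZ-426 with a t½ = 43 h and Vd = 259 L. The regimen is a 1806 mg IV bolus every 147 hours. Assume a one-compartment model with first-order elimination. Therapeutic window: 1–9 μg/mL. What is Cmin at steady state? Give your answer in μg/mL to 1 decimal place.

Over one 147-h interval, 147/43 ≈ 3.4186 half-lives elapse, leaving f ≈ 0.0935 of each dose.
Each bolus raises the concentration by D/Vd = 1806/259 ≈ 6.973 μg/mL.
Steady-state trough Cmin,ss = C₀·f/(1−f) ≈ 6.973 × 0.0935/0.9065 ≈ 0.719 μg/mL.
Trough 0.7 μg/mL vs MEC 1 μg/mL: subtherapeutic.

0.7 μg/mL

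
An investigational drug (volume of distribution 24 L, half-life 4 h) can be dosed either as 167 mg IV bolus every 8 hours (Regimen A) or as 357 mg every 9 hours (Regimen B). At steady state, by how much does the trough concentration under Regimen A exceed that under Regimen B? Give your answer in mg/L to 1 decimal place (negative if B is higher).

Regimen A: f = (1/2)^(8/4) ≈ 0.2500; Cmin,ss = (167/24)·f/(1−f) ≈ 2.319 mg/L.
Regimen B: f = (1/2)^(9/4) ≈ 0.2102; Cmin,ss = (357/24)·f/(1−f) ≈ 3.959 mg/L.
Difference ≈ 2.319 − 3.959 ≈ -1.640 mg/L.

-1.6 mg/L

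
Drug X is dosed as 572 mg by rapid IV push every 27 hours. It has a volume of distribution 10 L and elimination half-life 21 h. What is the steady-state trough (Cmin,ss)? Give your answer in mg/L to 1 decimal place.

Over one 27-h interval, 27/21 ≈ 1.2857 half-lives elapse, leaving f ≈ 0.4102 of each dose.
Accumulation ratio R = 1/(1 − f) ≈ 1/0.5898 ≈ 1.6955.
Single-dose peak C₀ = D/Vd = 572/10 ≈ 57.200 mg/L.
Cmax,ss = C₀/(1 − f) ≈ 57.200/0.5898 ≈ 96.982 mg/L.
Steady-state trough Cmin,ss = Cmax,ss·f ≈ 96.982 × 0.4102 ≈ 39.782 mg/L.

39.8 mg/L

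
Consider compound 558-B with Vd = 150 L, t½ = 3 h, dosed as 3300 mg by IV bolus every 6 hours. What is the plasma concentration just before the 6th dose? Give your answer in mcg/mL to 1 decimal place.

f = (1/2)^(τ/t½) = (1/2)^(6/3) ≈ 0.2500.
C₀ = D/Vd = 3300/150 ≈ 22.000 mcg/mL.
Before the 6th dose, 5 doses have been given. Superposition: Cmin = C₀·(f + f² + … + f^5).
≈ 22.000 × (0.2500 + 0.0625 + 0.0156 + 0.0039 + 0.0010) ≈ 22.000 × 0.3330 ≈ 7.326 mcg/mL.

7.3 mcg/mL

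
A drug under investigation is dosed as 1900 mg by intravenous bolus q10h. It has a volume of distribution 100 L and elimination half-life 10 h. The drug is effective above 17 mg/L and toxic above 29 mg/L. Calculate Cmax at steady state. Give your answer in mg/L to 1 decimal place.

38.0 mg/L

τ = 10 h = 1 half-life, so f = (1/2)^1 = 0.5.
Accumulation ratio R = 1/(1 − f) = 1/0.5 = 2/1.
Single-dose peak C₀ = D/Vd = 1900/100 = 19 mg/L.
Steady-state peak Cmax,ss = C₀·R = 19 × 2/1 ≈ 38.000 mg/L.
Peak 38.0 mg/L vs MTC 29 mg/L: exceeds toxic threshold.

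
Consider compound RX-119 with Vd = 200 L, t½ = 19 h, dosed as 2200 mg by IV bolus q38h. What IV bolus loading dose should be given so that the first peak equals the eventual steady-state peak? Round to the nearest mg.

2933 mg

f = (1/2)^(38/19) ≈ 0.250000; accumulation ratio R = 1/(1−f) ≈ 1.33333.
Loading dose to hit Cmax,ss on first dose: D_load = D_maint·R ≈ 2200 × 1.33333 ≈ 2933.33 mg.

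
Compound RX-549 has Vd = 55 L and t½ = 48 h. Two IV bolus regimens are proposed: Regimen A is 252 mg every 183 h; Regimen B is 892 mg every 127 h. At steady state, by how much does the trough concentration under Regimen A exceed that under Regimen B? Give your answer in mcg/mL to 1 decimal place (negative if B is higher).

-2.7 mcg/mL

Regimen A: f = (1/2)^(183/48) ≈ 0.0712; Cmin,ss = (252/55)·f/(1−f) ≈ 0.351 mcg/mL.
Regimen B: f = (1/2)^(127/48) ≈ 0.1598; Cmin,ss = (892/55)·f/(1−f) ≈ 3.085 mcg/mL.
Difference ≈ 0.351 − 3.085 ≈ -2.734 mcg/mL.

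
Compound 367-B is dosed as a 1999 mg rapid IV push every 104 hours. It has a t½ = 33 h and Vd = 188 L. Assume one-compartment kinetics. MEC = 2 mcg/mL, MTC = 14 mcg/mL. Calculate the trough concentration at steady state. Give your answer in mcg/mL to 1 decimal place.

k = ln2/t½ = ln2/33 ≈ 0.021004 h⁻¹; fraction remaining f = e^(−kτ) = e^(−0.021004×104) ≈ 0.1125.
Single-dose peak C₀ = D/Vd = 1999/188 ≈ 10.633 mcg/mL.
Steady-state trough Cmin,ss = C₀·f/(1−f) ≈ 10.633 × 0.1125/0.8875 ≈ 1.348 mcg/mL.
Trough 1.3 mcg/mL vs MEC 2 mcg/mL: subtherapeutic.

1.3 mcg/mL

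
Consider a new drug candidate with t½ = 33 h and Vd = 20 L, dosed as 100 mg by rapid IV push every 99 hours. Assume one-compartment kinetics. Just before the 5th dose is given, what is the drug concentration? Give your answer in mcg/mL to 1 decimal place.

f = (1/2)^(τ/t½) = (1/2)^(99/33) ≈ 0.1250.
C₀ = D/Vd = 100/20 ≈ 5.000 mcg/mL.
Before the 5th dose, 4 doses have been given. Superposition: Cmin = C₀·(f + f² + … + f^4).
≈ 5.000 × (0.1250 + 0.0156 + 0.0020 + 0.0002) ≈ 5.000 × 0.1428 ≈ 0.714 mcg/mL.

0.7 mcg/mL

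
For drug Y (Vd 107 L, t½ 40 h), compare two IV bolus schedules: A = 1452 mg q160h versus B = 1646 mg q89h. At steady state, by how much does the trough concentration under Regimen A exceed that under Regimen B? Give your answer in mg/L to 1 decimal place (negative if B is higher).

Regimen A: f = (1/2)^(160/40) ≈ 0.0625; Cmin,ss = (1452/107)·f/(1−f) ≈ 0.905 mg/L.
Regimen B: f = (1/2)^(89/40) ≈ 0.2139; Cmin,ss = (1646/107)·f/(1−f) ≈ 4.186 mg/L.
Difference ≈ 0.905 − 4.186 ≈ -3.281 mg/L.

-3.3 mg/L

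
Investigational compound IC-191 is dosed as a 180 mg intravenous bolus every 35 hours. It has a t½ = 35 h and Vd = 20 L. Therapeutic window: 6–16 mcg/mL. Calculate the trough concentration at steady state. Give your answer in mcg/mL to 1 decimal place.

9.0 mcg/mL

τ = 35 h = 1 half-life, so f = (1/2)^1 = 0.5.
At steady state, R = 1/(1 − 0.5) = 2/1.
Single-dose peak C₀ = D/Vd = 180/20 = 9 mcg/mL.
Steady-state peak Cmax,ss = C₀·R = 9 × 2/1 ≈ 18.000 mcg/mL.
Steady-state trough Cmin,ss = Cmax,ss·f ≈ 18.000 × 0.5 ≈ 9.000 mcg/mL.
Trough 9.0 mcg/mL vs MEC 6 mcg/mL: adequate.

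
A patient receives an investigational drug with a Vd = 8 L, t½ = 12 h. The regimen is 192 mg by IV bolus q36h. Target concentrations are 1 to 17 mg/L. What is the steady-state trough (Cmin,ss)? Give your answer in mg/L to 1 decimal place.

τ = 36 h = 3 half-lives, so f = (1/2)^3 = 0.125.
Accumulation ratio R = 1/(1 − f) = 1/0.875 = 8/7.
Single-dose peak C₀ = D/Vd = 192/8 = 24 mg/L.
Steady-state peak Cmax,ss = C₀·R = 24 × 8/7 ≈ 27.429 mg/L.
Steady-state trough Cmin,ss = Cmax,ss·f ≈ 27.429 × 0.125 ≈ 3.429 mg/L.
Trough 3.4 mg/L vs MEC 1 mg/L: adequate.

3.4 mg/L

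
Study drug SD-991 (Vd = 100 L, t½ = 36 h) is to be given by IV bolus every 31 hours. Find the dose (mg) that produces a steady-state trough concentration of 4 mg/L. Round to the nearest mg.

τ/t½ = 31/36 ≈ 0.86111, so f = (1/2)^(31/36) ≈ 0.550528.
Cmin,ss = (D/Vd)·f/(1−f), so D = Cmin,ss·Vd·(1−f)/f.
D = 4 × 100 × (1−f)/f ≈ 4 × 100 × 0.81644 ≈ 326.58 mg.

327 mg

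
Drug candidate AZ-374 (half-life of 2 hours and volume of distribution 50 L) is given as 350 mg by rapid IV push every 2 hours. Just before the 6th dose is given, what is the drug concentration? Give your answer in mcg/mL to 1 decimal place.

6.8 mcg/mL

f = (1/2)^(τ/t½) = (1/2)^(2/2) ≈ 0.5000.
C₀ = D/Vd = 350/50 ≈ 7.000 mcg/mL.
Before the 6th dose, 5 doses have been given. Superposition: Cmin = C₀·(f + f² + … + f^5).
≈ 7.000 × (0.5000 + 0.2500 + 0.1250 + 0.0625 + 0.0313) ≈ 7.000 × 0.9688 ≈ 6.782 mcg/mL.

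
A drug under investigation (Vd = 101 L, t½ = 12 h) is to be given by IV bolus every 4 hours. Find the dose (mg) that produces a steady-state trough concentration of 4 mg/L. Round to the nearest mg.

105 mg

τ/t½ = 4/12 ≈ 0.33333, so f = (1/2)^(4/12) ≈ 0.793701.
Cmin,ss = (D/Vd)·f/(1−f), so D = Cmin,ss·Vd·(1−f)/f.
D = 4 × 101 × (1−f)/f ≈ 4 × 101 × 0.25992 ≈ 105.01 mg.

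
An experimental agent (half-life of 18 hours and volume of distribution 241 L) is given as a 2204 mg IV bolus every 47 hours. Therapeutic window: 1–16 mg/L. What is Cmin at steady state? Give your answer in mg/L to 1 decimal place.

k = ln2/t½ = ln2/18 ≈ 0.038508 h⁻¹; fraction remaining f = e^(−kτ) = e^(−0.038508×47) ≈ 0.1637.
Single-dose peak C₀ = D/Vd = 2204/241 ≈ 9.145 mg/L.
Steady-state trough Cmin,ss = C₀·f/(1−f) ≈ 9.145 × 0.1637/0.8363 ≈ 1.790 mg/L.
Trough 1.8 mg/L vs MEC 1 mg/L: adequate.

1.8 mg/L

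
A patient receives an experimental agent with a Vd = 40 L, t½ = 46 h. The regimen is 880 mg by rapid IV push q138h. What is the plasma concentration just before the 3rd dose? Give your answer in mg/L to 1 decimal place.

f = (1/2)^(τ/t½) = (1/2)^(138/46) ≈ 0.1250.
C₀ = D/Vd = 880/40 ≈ 22.000 mg/L.
Before the 3rd dose, 2 doses have been given. Superposition: Cmin = C₀·(f + f²).
≈ 22.000 × (0.1250 + 0.0156) ≈ 22.000 × 0.1406 ≈ 3.093 mg/L.

3.1 mg/L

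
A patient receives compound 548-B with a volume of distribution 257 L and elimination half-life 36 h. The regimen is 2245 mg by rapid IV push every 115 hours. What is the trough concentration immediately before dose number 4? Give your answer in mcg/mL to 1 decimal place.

f = (1/2)^(τ/t½) = (1/2)^(115/36) ≈ 0.1092.
C₀ = D/Vd = 2245/257 ≈ 8.735 mcg/mL.
Before the 4th dose, 3 doses have been given. Superposition: Cmin = C₀·(f + f² + … + f^3).
≈ 8.735 × (0.1092 + 0.0119 + 0.0013) ≈ 8.735 × 0.1224 ≈ 1.069 mcg/mL.

1.1 mcg/mL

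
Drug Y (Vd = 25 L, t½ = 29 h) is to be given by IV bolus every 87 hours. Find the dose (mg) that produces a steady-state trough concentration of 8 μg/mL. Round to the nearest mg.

1400 mg

τ/t½ = 87/29 ≈ 3, so f = (1/2)^(87/29) ≈ 0.125000.
Cmin,ss = (D/Vd)·f/(1−f), so D = Cmin,ss·Vd·(1−f)/f.
D = 8 × 25 × (1−f)/f ≈ 8 × 25 × 7.00000 ≈ 1400.00 mg.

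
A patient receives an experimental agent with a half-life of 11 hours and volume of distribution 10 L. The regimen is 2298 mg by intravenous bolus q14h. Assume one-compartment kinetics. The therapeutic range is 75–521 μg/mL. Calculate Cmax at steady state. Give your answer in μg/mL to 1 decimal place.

392.1 μg/mL

Over one 14-h interval, 14/11 ≈ 1.2727 half-lives elapse, leaving f ≈ 0.4139 of each dose.
Accumulation ratio R = 1/(1 − f) ≈ 1/0.5861 ≈ 1.7062.
Each bolus raises the concentration by D/Vd = 2298/10 ≈ 229.800 μg/mL.
Steady-state peak Cmax,ss = C₀·R ≈ 229.800 × 1.7062 ≈ 392.085 μg/mL.
Peak 392.1 μg/mL vs MTC 521 μg/mL: below toxic threshold.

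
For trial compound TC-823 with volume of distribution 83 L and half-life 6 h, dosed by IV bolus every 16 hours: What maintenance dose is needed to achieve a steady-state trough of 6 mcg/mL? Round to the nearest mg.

2664 mg

τ/t½ = 16/6 ≈ 2.6667, so f = (1/2)^(16/6) ≈ 0.157490.
Cmin,ss = (D/Vd)·f/(1−f), so D = Cmin,ss·Vd·(1−f)/f.
D = 6 × 83 × (1−f)/f ≈ 6 × 83 × 5.34961 ≈ 2664.11 mg.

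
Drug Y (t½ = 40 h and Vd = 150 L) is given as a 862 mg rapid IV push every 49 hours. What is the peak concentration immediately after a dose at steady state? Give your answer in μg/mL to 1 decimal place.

k = ln2/t½ = ln2/40 ≈ 0.017329 h⁻¹; fraction remaining f = e^(−kτ) = e^(−0.017329×49) ≈ 0.4278.
At steady state, accumulation factor R = 1/(1 − e^(−kτ)) ≈ 1.7476.
Each bolus raises the concentration by D/Vd = 862/150 ≈ 5.747 μg/mL.
Steady-state peak Cmax,ss = C₀·R ≈ 5.747 × 1.7476 ≈ 10.043 μg/mL.

10.0 μg/mL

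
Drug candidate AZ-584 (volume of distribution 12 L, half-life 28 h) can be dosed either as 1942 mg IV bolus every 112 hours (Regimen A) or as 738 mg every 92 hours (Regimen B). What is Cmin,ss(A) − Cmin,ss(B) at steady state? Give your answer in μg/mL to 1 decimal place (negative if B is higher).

Regimen A: f = (1/2)^(112/28) ≈ 0.0625; Cmin,ss = (1942/12)·f/(1−f) ≈ 10.789 μg/mL.
Regimen B: f = (1/2)^(92/28) ≈ 0.1025; Cmin,ss = (738/12)·f/(1−f) ≈ 7.024 μg/mL.
Difference ≈ 10.789 − 7.024 ≈ 3.765 μg/mL.

3.8 μg/mL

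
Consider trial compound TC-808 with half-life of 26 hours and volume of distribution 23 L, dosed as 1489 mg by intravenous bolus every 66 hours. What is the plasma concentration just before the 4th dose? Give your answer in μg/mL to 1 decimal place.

f = (1/2)^(τ/t½) = (1/2)^(66/26) ≈ 0.1721.
C₀ = D/Vd = 1489/23 ≈ 64.739 μg/mL.
Before the 4th dose, 3 doses have been given. Superposition: Cmin = C₀·(f + f² + … + f^3).
≈ 64.739 × (0.1721 + 0.0296 + 0.0051) ≈ 64.739 × 0.2068 ≈ 13.388 μg/mL.

13.4 μg/mL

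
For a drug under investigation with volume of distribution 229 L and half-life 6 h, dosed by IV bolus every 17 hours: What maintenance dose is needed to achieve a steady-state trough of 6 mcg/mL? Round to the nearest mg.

τ/t½ = 17/6 ≈ 2.8333, so f = (1/2)^(17/6) ≈ 0.140308.
Cmin,ss = (D/Vd)·f/(1−f), so D = Cmin,ss·Vd·(1−f)/f.
D = 6 × 229 × (1−f)/f ≈ 6 × 229 × 6.12718 ≈ 8418.75 mg.

8419 mg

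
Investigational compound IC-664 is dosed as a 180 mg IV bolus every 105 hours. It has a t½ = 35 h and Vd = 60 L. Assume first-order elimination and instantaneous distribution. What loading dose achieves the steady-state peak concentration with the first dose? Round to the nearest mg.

f = (1/2)^(105/35) ≈ 0.125000; accumulation ratio R = 1/(1−f) ≈ 1.14286.
Loading dose to hit Cmax,ss on first dose: D_load = D_maint·R ≈ 180 × 1.14286 ≈ 205.71 mg.

206 mg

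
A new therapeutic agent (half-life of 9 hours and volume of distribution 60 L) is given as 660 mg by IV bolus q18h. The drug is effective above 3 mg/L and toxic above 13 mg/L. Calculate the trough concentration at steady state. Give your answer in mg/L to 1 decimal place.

τ = 18 h = 2 half-lives, so f = (1/2)^2 = 0.25.
Accumulation ratio R = 1/(1 − f) = 1/0.75 = 4/3.
Single-dose peak C₀ = D/Vd = 660/60 = 11 mg/L.
Steady-state peak Cmax,ss = C₀·R = 11 × 4/3 ≈ 14.667 mg/L.
Steady-state trough Cmin,ss = Cmax,ss·f ≈ 14.667 × 0.25 ≈ 3.667 mg/L.
Trough 3.7 mg/L vs MEC 3 mg/L: adequate.

3.7 mg/L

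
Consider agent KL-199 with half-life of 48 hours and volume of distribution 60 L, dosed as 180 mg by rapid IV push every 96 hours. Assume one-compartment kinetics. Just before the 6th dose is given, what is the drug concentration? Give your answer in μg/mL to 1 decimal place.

f = (1/2)^(τ/t½) = (1/2)^(96/48) ≈ 0.2500.
C₀ = D/Vd = 180/60 ≈ 3.000 μg/mL.
Before the 6th dose, 5 doses have been given. Superposition: Cmin = C₀·(f + f² + … + f^5).
≈ 3.000 × (0.2500 + 0.0625 + 0.0156 + 0.0039 + 0.0010) ≈ 3.000 × 0.3330 ≈ 0.999 μg/mL.

1.0 μg/mL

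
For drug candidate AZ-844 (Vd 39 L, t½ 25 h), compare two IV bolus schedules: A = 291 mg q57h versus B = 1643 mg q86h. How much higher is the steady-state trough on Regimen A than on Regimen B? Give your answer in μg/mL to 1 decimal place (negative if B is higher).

-2.3 μg/mL

Regimen A: f = (1/2)^(57/25) ≈ 0.2059; Cmin,ss = (291/39)·f/(1−f) ≈ 1.935 μg/mL.
Regimen B: f = (1/2)^(86/25) ≈ 0.0921; Cmin,ss = (1643/39)·f/(1−f) ≈ 4.274 μg/mL.
Difference ≈ 1.935 − 4.274 ≈ -2.339 μg/mL.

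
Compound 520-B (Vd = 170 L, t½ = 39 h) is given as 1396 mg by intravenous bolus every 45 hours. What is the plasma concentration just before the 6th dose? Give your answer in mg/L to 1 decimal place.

f = (1/2)^(τ/t½) = (1/2)^(45/39) ≈ 0.4494.
C₀ = D/Vd = 1396/170 ≈ 8.212 mg/L.
Before the 6th dose, 5 doses have been given. Superposition: Cmin = C₀·(f + f² + … + f^5).
≈ 8.212 × (0.4494 + 0.2020 + 0.0908 + 0.0408 + 0.0183) ≈ 8.212 × 0.8013 ≈ 6.580 mg/L.

6.6 mg/L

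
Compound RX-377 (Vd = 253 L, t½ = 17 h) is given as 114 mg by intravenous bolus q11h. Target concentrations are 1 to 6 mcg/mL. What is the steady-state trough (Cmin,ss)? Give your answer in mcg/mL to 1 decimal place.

τ/t½ = 11/17 ≈ 0.64706, so fraction remaining f = (1/2)^(11/17) ≈ 0.6386.
Each bolus raises the concentration by D/Vd = 114/253 ≈ 0.451 mcg/mL.
Steady-state trough Cmin,ss = C₀·f/(1−f) ≈ 0.451 × 0.6386/0.3614 ≈ 0.797 mcg/mL.
Trough 0.8 mcg/mL vs MEC 1 mcg/mL: subtherapeutic.

0.8 mcg/mL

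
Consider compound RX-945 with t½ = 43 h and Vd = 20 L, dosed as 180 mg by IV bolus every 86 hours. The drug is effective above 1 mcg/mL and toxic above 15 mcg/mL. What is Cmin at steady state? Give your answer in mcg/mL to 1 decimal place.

3.0 mcg/mL

The dosing interval is 2 half-lives, so f = 2^(−2) = 0.25.
At steady state, R = 1/(1 − 0.25) = 4/3.
Single-dose peak C₀ = D/Vd = 180/20 = 9 mcg/mL.
Steady-state peak Cmax,ss = C₀·R = 9 × 4/3 ≈ 12.000 mcg/mL.
Steady-state trough Cmin,ss = Cmax,ss·f ≈ 12.000 × 0.25 ≈ 3.000 mcg/mL.
Trough 3.0 mcg/mL vs MEC 1 mcg/mL: adequate.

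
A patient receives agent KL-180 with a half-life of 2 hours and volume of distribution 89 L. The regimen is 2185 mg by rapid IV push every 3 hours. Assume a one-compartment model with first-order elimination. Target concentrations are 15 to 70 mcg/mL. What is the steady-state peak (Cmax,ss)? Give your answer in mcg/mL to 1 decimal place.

k = ln2/t½ = ln2/2 ≈ 0.346574 h⁻¹; fraction remaining f = e^(−kτ) = e^(−0.346574×3) ≈ 0.3536.
Accumulation ratio R = 1/(1 − f) ≈ 1/0.6464 ≈ 1.5470.
Single-dose peak C₀ = D/Vd = 2185/89 ≈ 24.551 mcg/mL.
Steady-state peak Cmax,ss = C₀·R ≈ 24.551 × 1.5470 ≈ 37.980 mcg/mL.
Peak 38.0 mcg/mL vs MTC 70 mcg/mL: below toxic threshold.

38.0 mcg/mL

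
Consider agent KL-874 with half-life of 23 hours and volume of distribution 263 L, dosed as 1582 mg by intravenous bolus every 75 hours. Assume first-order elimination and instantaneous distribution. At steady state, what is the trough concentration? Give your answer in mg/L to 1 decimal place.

0.7 mg/L

τ/t½ = 75/23 ≈ 3.2609, so fraction remaining f = (1/2)^(75/23) ≈ 0.1043.
At steady state, accumulation factor R = 1/(1 − e^(−kτ)) ≈ 1.1164.
Each bolus raises the concentration by D/Vd = 1582/263 ≈ 6.015 mg/L.
Steady-state peak Cmax,ss = C₀·R ≈ 6.015 × 1.1164 ≈ 6.715 mg/L.
Steady-state trough Cmin,ss = Cmax,ss·f ≈ 6.715 × 0.1043 ≈ 0.700 mg/L.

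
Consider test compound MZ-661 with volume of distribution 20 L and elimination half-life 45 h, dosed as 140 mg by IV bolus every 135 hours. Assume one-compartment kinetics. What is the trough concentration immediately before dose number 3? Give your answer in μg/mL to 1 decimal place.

f = (1/2)^(τ/t½) = (1/2)^(135/45) ≈ 0.1250.
C₀ = D/Vd = 140/20 ≈ 7.000 μg/mL.
Before the 3rd dose, 2 doses have been given. Superposition: Cmin = C₀·(f + f²).
≈ 7.000 × (0.1250 + 0.0156) ≈ 7.000 × 0.1406 ≈ 0.984 μg/mL.

1.0 μg/mL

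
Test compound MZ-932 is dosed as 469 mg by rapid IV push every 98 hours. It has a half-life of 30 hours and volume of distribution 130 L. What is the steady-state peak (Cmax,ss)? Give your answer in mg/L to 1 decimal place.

4.0 mg/L

τ/t½ = 98/30 ≈ 3.2667, so fraction remaining f = (1/2)^(98/30) ≈ 0.1039.
Accumulation ratio R = 1/(1 − f) ≈ 1/0.8961 ≈ 1.1159.
Single-dose peak C₀ = D/Vd = 469/130 ≈ 3.608 mg/L.
Steady-state peak Cmax,ss = C₀·R ≈ 3.608 × 1.1159 ≈ 4.026 mg/L.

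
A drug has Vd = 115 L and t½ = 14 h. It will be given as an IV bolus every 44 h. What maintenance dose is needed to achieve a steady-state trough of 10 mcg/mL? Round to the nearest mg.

9008 mg

τ/t½ = 44/14 ≈ 3.1429, so f = (1/2)^(44/14) ≈ 0.113215.
Cmin,ss = (D/Vd)·f/(1−f), so D = Cmin,ss·Vd·(1−f)/f.
D = 10 × 115 × (1−f)/f ≈ 10 × 115 × 7.83275 ≈ 9007.66 mg.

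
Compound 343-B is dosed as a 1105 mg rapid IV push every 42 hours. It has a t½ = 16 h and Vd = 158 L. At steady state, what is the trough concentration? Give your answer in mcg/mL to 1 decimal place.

k = ln2/t½ = ln2/16 ≈ 0.043322 h⁻¹; fraction remaining f = e^(−kτ) = e^(−0.043322×42) ≈ 0.1621.
Accumulation ratio R = 1/(1 − f) ≈ 1/0.8379 ≈ 1.1935.
Single-dose peak C₀ = D/Vd = 1105/158 ≈ 6.994 mcg/mL.
Cmax,ss = C₀/(1 − f) ≈ 6.994/0.8379 ≈ 8.347 mcg/mL.
Steady-state trough Cmin,ss = Cmax,ss·f ≈ 8.347 × 0.1621 ≈ 1.353 mcg/mL.

1.4 mcg/mL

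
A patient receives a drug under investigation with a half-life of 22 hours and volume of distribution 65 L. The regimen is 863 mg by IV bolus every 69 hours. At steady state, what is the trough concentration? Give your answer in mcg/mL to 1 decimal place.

1.7 mcg/mL

k = ln2/t½ = ln2/22 ≈ 0.031507 h⁻¹; fraction remaining f = e^(−kτ) = e^(−0.031507×69) ≈ 0.1137.
At steady state, accumulation factor R = 1/(1 − e^(−kτ)) ≈ 1.1283.
Single-dose peak C₀ = D/Vd = 863/65 ≈ 13.277 mcg/mL.
Steady-state peak Cmax,ss = C₀·R ≈ 13.277 × 1.1283 ≈ 14.980 mcg/mL.
One interval later, Cmin,ss = Cmax,ss·e^(−kτ) ≈ 14.980 × 0.1137 ≈ 1.703 mcg/mL.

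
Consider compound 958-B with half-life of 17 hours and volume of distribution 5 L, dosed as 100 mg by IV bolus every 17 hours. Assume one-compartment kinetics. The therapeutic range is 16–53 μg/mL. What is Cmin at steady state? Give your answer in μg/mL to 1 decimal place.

20.0 μg/mL

The dosing interval is 1 half-life, so f = 2^(−1) = 0.5.
At steady state, R = 1/(1 − 0.5) = 2/1.
Single-dose peak C₀ = D/Vd = 100/5 = 20 μg/mL.
Steady-state peak Cmax,ss = C₀·R = 20 × 2/1 ≈ 40.000 μg/mL.
Steady-state trough Cmin,ss = Cmax,ss·f ≈ 40.000 × 0.5 ≈ 20.000 μg/mL.
Trough 20.0 μg/mL vs MEC 16 μg/mL: adequate.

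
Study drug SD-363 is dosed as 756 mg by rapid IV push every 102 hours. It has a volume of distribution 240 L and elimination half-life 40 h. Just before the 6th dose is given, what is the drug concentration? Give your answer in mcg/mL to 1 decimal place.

f = (1/2)^(τ/t½) = (1/2)^(102/40) ≈ 0.1708.
C₀ = D/Vd = 756/240 ≈ 3.150 mcg/mL.
Before the 6th dose, 5 doses have been given. Superposition: Cmin = C₀·(f + f² + … + f^5).
≈ 3.150 × (0.1708 + 0.0292 + 0.0050 + 0.0009 + 0.0001) ≈ 3.150 × 0.2060 ≈ 0.649 mcg/mL.

0.6 mcg/mL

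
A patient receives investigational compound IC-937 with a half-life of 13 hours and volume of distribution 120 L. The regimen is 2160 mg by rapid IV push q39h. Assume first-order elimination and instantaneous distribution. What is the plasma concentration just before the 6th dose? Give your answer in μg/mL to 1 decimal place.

2.6 μg/mL

f = (1/2)^(τ/t½) = (1/2)^(39/13) ≈ 0.1250.
C₀ = D/Vd = 2160/120 ≈ 18.000 μg/mL.
Before the 6th dose, 5 doses have been given. Superposition: Cmin = C₀·(f + f² + … + f^5).
≈ 18.000 × (0.1250 + 0.0156 + 0.0020 + 0.0002 + 0.0000) ≈ 18.000 × 0.1428 ≈ 2.570 μg/mL.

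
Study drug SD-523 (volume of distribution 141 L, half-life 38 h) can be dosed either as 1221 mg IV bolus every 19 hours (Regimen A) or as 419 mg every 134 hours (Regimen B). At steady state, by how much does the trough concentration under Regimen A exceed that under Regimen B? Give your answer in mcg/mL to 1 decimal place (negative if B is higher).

20.6 mcg/mL

Regimen A: f = (1/2)^(19/38) ≈ 0.7071; Cmin,ss = (1221/141)·f/(1−f) ≈ 20.905 mcg/mL.
Regimen B: f = (1/2)^(134/38) ≈ 0.0868; Cmin,ss = (419/141)·f/(1−f) ≈ 0.282 mcg/mL.
Difference ≈ 20.905 − 0.282 ≈ 20.623 mcg/mL.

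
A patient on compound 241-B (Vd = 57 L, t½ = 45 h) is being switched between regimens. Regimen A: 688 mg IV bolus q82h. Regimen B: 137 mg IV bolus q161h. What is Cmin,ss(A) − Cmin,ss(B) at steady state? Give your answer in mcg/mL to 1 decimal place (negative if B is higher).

4.5 mcg/mL

Regimen A: f = (1/2)^(82/45) ≈ 0.2828; Cmin,ss = (688/57)·f/(1−f) ≈ 4.759 mcg/mL.
Regimen B: f = (1/2)^(161/45) ≈ 0.0837; Cmin,ss = (137/57)·f/(1−f) ≈ 0.220 mcg/mL.
Difference ≈ 4.759 − 0.220 ≈ 4.539 mcg/mL.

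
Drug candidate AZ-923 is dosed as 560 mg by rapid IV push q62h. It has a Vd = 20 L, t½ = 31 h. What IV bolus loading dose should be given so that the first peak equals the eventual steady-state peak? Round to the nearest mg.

f = (1/2)^(62/31) ≈ 0.250000; accumulation ratio R = 1/(1−f) ≈ 1.33333.
Loading dose to hit Cmax,ss on first dose: D_load = D_maint·R ≈ 560 × 1.33333 ≈ 746.66 mg.

747 mg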